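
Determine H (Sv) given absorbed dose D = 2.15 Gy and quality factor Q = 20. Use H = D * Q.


H = D * Q
H = 2.15 * 20
H = 43.000 Sv

43.000


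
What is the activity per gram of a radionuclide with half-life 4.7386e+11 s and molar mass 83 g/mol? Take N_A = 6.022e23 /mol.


lambda = ln(2) / t_half = ln(2) / 4.7386e+11 = 1.462768e-12 /s
SA = lambda * N_A / M
SA = 1.462768e-12 * 6.022e23 / 83
SA = 1.0613e+10 Bq/g

1.0613e+10


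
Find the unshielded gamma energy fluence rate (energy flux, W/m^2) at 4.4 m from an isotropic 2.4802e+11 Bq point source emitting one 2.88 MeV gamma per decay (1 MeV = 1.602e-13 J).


psi = A * E * 1.602e-13 / (4*pi*r^2)
psi = 2.4802e+11 * 2.88 * 1.602e-13 / (4*pi*4.4^2)
psi = 4.7036e-04 W/m^2

4.7036e-04


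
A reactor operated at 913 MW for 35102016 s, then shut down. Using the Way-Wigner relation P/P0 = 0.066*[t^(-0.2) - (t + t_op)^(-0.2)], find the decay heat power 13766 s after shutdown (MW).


P/P0 = 0.066 * [t^(-0.2) - (t + t_op)^(-0.2)]
P/P0 = 0.066 * [13766^(-0.2) - (13766 + 35102016)^(-0.2)]
P/P0 = 0.066 * [0.1486752 - 0.03096703] = 0.007768739
P = 913 * 0.007768739 = 7.0929 MW

7.0929


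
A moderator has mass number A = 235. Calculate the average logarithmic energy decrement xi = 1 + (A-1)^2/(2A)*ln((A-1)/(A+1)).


xi = 1 + (A-1)^2/(2A) * ln((A-1)/(A+1))
xi = 1 + (235-1)^2/(2*235) * ln((235-1)/(235 +1))
xi = 0.0084865

0.0084865


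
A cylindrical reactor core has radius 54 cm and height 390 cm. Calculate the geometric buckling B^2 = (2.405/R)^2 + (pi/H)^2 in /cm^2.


B^2 = (2.405/R)^2 + (pi/H)^2
B^2 = (2.405/54)^2 + (pi/390)^2
B^2 = 0.0020484 /cm^2

0.0020484


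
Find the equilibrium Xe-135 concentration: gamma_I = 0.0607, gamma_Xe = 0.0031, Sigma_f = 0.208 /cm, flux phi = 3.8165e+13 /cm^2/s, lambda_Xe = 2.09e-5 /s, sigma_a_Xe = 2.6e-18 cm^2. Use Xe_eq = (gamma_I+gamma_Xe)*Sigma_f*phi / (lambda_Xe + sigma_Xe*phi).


Xe_eq = (gamma_I + gamma_Xe) * Sigma_f * phi / (lambda_Xe + sigma_Xe * phi)
Numerator = (0.0607 + 0.0031) * 0.208 * 3.8165e+13 = 5.064648e+11
Denominator = 2.09e-5 + 2.6e-18 * 3.8165e+13 = 1.201290e-04
Xe_eq = 5.064648e+11 / 1.201290e-04 = 4.2160e+15 /cm^3

4.2160e+15


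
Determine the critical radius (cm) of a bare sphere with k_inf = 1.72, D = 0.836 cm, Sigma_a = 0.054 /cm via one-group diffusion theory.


L^2 = D / Sigma_a = 0.836 / 0.054 = 15.48148 cm^2
B_m^2 = (k_inf - 1) / L^2 = (1.72 - 1) / 15.48148 = 0.04650718 /cm^2
For a bare sphere: B_g = pi/R, so R_c = pi / sqrt(B_m^2)
R_c = pi / sqrt(0.04650718) = 14.568 cm

14.568


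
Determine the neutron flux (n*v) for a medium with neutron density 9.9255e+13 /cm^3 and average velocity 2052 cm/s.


phi = n * v
phi = 9.9255e+13 * 2052
phi = 2.0367e+17 /cm^2/s

2.0367e+17


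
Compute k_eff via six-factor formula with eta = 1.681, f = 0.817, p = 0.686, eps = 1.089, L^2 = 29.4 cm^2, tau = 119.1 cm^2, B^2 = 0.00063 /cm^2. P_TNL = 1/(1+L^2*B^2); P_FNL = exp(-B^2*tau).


k_inf = eta*f*p*eps = 1.681*0.817*0.686*1.089 = 1.025987
P_TNL = 1/(1 + L^2*B^2) = 1/(1 + 29.4*0.00063) = 0.9818148
P_FNL = exp(-B^2*tau) = exp(-0.00063*119.1) = 0.9277129
k_eff = k_inf * P_TNL * P_FNL = 1.025987 * 0.9818148 * 0.9277129
k_eff = 0.93451

0.93451


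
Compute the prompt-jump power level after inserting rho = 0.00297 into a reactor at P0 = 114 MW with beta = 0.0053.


P1/P0 = beta / (beta - rho)
P1/P0 = 0.0053 / (0.0053 - 0.00297) = 2.274678
P1 = 114 * 2.274678 = 259.31 MW

259.31


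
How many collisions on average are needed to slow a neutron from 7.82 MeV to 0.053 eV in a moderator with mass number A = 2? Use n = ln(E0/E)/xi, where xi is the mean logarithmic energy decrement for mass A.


xi = 1 + (A-1)^2/(2A)*ln((A-1)/(A+1)) = 0.7253469 (for A = 2)
n = ln(E0/E) / xi
n = ln(7.82e6 / 0.053) / 0.7253469
n = ln(1.475472e+08) / 0.7253469 = 25.932

25.932


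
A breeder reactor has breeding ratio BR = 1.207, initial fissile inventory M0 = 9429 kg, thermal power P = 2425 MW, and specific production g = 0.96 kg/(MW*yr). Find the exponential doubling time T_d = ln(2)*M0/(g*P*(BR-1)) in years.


Breeding gain G = BR - 1 = 1.207 - 1 = 0.207
Fissile production rate = g * P * G = 0.96 * 2425 * 0.207 = 481.896 kg/yr
T_d = ln(2) * M0 / (g * P * G)
T_d = ln(2) * 9429 / 481.896 = 13.562 yr

13.562


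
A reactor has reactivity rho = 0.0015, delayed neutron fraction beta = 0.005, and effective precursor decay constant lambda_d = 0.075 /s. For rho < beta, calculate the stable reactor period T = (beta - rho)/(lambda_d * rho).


T = (beta - rho) / (lambda_d * rho)
T = (0.005 - 0.0015) / (0.075 * 0.0015)
T = 31.111 s

31.111


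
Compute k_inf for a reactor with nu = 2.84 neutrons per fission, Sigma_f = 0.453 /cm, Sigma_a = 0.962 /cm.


k_inf = nu * Sigma_f / Sigma_a
k_inf = 2.84 * 0.453 / 0.962
k_inf = 1.3373

1.3373


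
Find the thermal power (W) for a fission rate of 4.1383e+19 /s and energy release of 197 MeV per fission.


P = fission_rate * E_MeV * 1.602e-13
P = 4.1383e+19 * 197 * 1.602e-13
P = 1.3060e+09 W

1.3060e+09


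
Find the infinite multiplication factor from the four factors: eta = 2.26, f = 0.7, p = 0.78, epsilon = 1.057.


k_inf = eta * f * p * epsilon
k_inf = 2.26 * 0.7 * 0.78 * 1.057
k_inf = 1.3043

1.3043


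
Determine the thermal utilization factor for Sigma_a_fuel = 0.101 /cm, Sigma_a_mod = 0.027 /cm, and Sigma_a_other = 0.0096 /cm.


f = Sigma_a_fuel / (Sigma_a_fuel + Sigma_a_mod + Sigma_a_other)
f = 0.101 / (0.101 + 0.027 + 0.0096)
f = 0.73401

0.73401


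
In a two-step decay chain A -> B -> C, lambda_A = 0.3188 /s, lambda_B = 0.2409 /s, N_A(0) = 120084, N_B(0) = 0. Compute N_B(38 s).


N_B(t) = lambda_A * N_A0 / (lambda_B - lambda_A) * [exp(-lambda_A*t) - exp(-lambda_B*t)]
exp(-0.3188*38) = 5.480030e-06; exp(-0.2409*38) = 1.057746e-04
N_B = 0.3188 * 120084 / (0.2409 - 0.3188) * (5.480030e-06 - 1.057746e-04)
N_B = 49.288

49.288


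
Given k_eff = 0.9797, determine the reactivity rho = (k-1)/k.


rho = (k_eff - 1) / k_eff
rho = (0.9797 - 1) / 0.9797
rho = -0.020721

-0.020721


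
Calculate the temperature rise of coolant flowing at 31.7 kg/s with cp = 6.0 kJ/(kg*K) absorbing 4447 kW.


dT = Q / (m_dot * cp)
dT = 4447 / (31.7 * 6.0)
dT = 23.381 C

23.381


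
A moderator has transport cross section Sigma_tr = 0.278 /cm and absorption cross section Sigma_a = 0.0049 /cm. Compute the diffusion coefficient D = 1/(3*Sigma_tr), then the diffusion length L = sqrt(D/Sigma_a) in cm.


D = 1 / (3 * Sigma_tr) = 1 / (3 * 0.278) = 1.199041 cm
L = sqrt(D / Sigma_a)
L = sqrt(1.199041 / 0.0049)
L = 15.643 cm

15.643


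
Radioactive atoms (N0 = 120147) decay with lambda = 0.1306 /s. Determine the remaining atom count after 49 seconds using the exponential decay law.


N = N0 * exp(-lambda * t)
N = 120147 * exp(-0.1306 * 49)
N = 199.75

199.75


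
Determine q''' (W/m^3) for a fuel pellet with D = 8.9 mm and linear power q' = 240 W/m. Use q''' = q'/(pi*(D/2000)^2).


r = D / 2 / 1000 = 8.9 / 2 / 1000 = 0.00445 m
q''' = q' / (pi * r^2)
q''' = 240 / (pi * 0.00445^2)
q''' = 3.8578e+06 W/m^3

3.8578e+06


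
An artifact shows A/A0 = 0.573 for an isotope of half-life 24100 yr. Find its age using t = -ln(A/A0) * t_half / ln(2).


lambda = ln(2) / t_half = ln(2) / 24100 = 2.876129e-05 /yr
t = -ln(A/A0) / lambda
t = -ln(0.573) / 2.876129e-05
t = 19362 yr

19362


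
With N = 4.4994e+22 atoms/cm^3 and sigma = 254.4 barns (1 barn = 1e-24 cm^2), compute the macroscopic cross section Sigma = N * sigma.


Sigma = N * sigma_barns * 1e-24
Sigma = 4.4994e+22 * 254.4 * 1e-24
Sigma = 11.446 /cm

11.446


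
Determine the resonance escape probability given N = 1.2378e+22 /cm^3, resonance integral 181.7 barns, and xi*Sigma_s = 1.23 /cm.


p = exp(-N * I * 1e-24 / (xi*Sigma_s))
p = exp(-1.2378e+22 * 181.7 * 1e-24 / 1.23)
p = 0.16065

0.16065


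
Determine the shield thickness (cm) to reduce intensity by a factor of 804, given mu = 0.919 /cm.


x = ln(factor) / mu
x = ln(804) / 0.919
x = 7.2792 cm

7.2792


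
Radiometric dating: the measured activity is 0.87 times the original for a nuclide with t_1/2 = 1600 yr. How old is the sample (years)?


lambda = ln(2) / t_half = ln(2) / 1600 = 4.332170e-04 /yr
t = -ln(A/A0) / lambda
t = -ln(0.87) / 4.332170e-04
t = 321.46 yr

321.46


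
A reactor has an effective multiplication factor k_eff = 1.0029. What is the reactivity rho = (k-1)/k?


rho = (k_eff - 1) / k_eff
rho = (1.0029 - 1) / 1.0029
rho = 0.0028916

0.0028916


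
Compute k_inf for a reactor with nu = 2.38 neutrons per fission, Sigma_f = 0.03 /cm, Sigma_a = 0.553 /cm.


k_inf = nu * Sigma_f / Sigma_a
k_inf = 2.38 * 0.03 / 0.553
k_inf = 0.12911

0.12911


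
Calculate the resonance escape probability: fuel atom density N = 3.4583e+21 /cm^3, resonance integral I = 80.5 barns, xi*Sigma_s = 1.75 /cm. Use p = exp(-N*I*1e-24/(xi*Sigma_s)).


p = exp(-N * I * 1e-24 / (xi*Sigma_s))
p = exp(-3.4583e+21 * 80.5 * 1e-24 / 1.75)
p = 0.85293

0.85293


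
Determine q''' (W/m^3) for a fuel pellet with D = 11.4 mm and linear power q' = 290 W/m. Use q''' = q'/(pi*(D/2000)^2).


r = D / 2 / 1000 = 11.4 / 2 / 1000 = 0.0057 m
q''' = q' / (pi * r^2)
q''' = 290 / (pi * 0.0057^2)
q''' = 2.8412e+06 W/m^3

2.8412e+06


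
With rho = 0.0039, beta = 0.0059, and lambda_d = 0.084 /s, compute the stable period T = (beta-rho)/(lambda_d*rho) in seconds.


T = (beta - rho) / (lambda_d * rho)
T = (0.0059 - 0.0039) / (0.084 * 0.0039)
T = 6.1050 s

6.1050


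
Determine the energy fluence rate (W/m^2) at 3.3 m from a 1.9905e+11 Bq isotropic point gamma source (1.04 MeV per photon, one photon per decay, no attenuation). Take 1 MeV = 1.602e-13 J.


psi = A * E * 1.602e-13 / (4*pi*r^2)
psi = 1.9905e+11 * 1.04 * 1.602e-13 / (4*pi*3.3^2)
psi = 2.4234e-04 W/m^2

2.4234e-04


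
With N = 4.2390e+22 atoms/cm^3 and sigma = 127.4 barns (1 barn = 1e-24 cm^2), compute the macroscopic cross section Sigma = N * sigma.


Sigma = N * sigma_barns * 1e-24
Sigma = 4.2390e+22 * 127.4 * 1e-24
Sigma = 5.4005 /cm

5.4005


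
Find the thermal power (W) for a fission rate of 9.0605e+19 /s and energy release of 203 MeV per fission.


P = fission_rate * E_MeV * 1.602e-13
P = 9.0605e+19 * 203 * 1.602e-13
P = 2.9465e+09 W

2.9465e+09


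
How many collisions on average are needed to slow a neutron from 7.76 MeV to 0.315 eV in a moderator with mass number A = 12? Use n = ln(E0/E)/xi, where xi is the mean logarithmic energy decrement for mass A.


xi = 1 + (A-1)^2/(2A)*ln((A-1)/(A+1)) = 0.1577690 (for A = 12)
n = ln(E0/E) / xi
n = ln(7.76e6 / 0.315) / 0.1577690
n = ln(2.463492e+07) / 0.1577690 = 107.88

107.88


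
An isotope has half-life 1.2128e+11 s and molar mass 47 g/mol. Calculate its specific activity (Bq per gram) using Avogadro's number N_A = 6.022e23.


lambda = ln(2) / t_half = ln(2) / 1.2128e+11 = 5.715264e-12 /s
SA = lambda * N_A / M
SA = 5.715264e-12 * 6.022e23 / 47
SA = 7.3228e+10 Bq/g

7.3228e+10


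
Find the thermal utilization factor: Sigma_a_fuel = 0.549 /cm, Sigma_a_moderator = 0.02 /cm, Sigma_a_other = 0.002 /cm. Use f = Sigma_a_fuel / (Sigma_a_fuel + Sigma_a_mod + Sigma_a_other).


f = Sigma_a_fuel / (Sigma_a_fuel + Sigma_a_mod + Sigma_a_other)
f = 0.549 / (0.549 + 0.02 + 0.002)
f = 0.96147

0.96147


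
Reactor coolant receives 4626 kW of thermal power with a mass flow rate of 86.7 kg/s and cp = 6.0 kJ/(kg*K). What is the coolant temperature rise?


dT = Q / (m_dot * cp)
dT = 4626 / (86.7 * 6.0)
dT = 8.8927 C

8.8927


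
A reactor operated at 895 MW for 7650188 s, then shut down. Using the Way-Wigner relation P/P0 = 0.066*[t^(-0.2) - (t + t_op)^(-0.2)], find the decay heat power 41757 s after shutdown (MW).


P/P0 = 0.066 * [t^(-0.2) - (t + t_op)^(-0.2)]
P/P0 = 0.066 * [41757^(-0.2) - (41757 + 7650188)^(-0.2)]
P/P0 = 0.066 * [0.1190842 - 0.04195587] = 0.005090470
P = 895 * 0.005090470 = 4.5560 MW

4.5560


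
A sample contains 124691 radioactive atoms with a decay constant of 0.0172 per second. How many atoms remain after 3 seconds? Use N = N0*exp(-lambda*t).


N = N0 * exp(-lambda * t)
N = 124691 * exp(-0.0172 * 3)
N = 118420

118420


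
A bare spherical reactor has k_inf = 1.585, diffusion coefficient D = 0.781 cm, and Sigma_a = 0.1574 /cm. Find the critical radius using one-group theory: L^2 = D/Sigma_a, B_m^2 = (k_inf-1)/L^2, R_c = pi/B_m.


L^2 = D / Sigma_a = 0.781 / 0.1574 = 4.961881 cm^2
B_m^2 = (k_inf - 1) / L^2 = (1.585 - 1) / 4.961881 = 0.1178988 /cm^2
For a bare sphere: B_g = pi/R, so R_c = pi / sqrt(B_m^2)
R_c = pi / sqrt(0.1178988) = 9.1495 cm

9.1495


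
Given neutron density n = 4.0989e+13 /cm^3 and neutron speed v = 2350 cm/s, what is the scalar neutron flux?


phi = n * v
phi = 4.0989e+13 * 2350
phi = 9.6324e+16 /cm^2/s

9.6324e+16


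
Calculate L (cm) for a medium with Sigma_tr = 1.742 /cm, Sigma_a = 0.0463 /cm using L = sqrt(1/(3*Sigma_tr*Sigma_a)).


D = 1 / (3 * Sigma_tr) = 1 / (3 * 1.742) = 0.1913509 cm
L = sqrt(D / Sigma_a)
L = sqrt(0.1913509 / 0.0463)
L = 2.0329 cm

2.0329


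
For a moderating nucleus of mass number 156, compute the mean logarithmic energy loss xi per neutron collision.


xi = 1 + (A-1)^2/(2A) * ln((A-1)/(A+1))
xi = 1 + (156-1)^2/(2*156) * ln((156-1)/(156 +1))
xi = 0.012766

0.012766


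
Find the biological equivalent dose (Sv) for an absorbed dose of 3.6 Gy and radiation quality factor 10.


H = D * Q
H = 3.6 * 10
H = 36.000 Sv

36.000


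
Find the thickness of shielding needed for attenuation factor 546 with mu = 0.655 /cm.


x = ln(factor) / mu
x = ln(546) / 0.655
x = 9.6223 cm

9.6223


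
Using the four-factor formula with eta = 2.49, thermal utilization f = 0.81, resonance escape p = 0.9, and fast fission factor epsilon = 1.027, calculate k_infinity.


k_inf = eta * f * p * epsilon
k_inf = 2.49 * 0.81 * 0.9 * 1.027
k_inf = 1.8642

1.8642


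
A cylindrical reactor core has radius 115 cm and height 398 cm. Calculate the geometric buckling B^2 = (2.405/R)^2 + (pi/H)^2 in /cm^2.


B^2 = (2.405/R)^2 + (pi/H)^2
B^2 = (2.405/115)^2 + (pi/398)^2
B^2 = 4.9966e-04 /cm^2

4.9966e-04


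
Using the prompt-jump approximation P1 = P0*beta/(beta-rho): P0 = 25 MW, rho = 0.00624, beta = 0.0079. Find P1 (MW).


P1/P0 = beta / (beta - rho)
P1/P0 = 0.0079 / (0.0079 - 0.00624) = 4.759036
P1 = 25 * 4.759036 = 118.98 MW

118.98


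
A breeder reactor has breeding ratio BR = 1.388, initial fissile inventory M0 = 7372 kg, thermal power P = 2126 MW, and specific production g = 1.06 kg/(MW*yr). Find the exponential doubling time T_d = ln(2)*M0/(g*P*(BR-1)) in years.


Breeding gain G = BR - 1 = 1.388 - 1 = 0.388
Fissile production rate = g * P * G = 1.06 * 2126 * 0.388 = 874.38128 kg/yr
T_d = ln(2) * M0 / (g * P * G)
T_d = ln(2) * 7372 / 874.38128 = 5.8440 yr

5.8440


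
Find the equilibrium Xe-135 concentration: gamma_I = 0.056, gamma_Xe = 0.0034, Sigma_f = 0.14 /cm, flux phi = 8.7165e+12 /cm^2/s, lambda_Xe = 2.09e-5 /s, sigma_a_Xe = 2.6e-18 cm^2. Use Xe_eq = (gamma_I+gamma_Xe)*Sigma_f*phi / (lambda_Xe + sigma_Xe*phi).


Xe_eq = (gamma_I + gamma_Xe) * Sigma_f * phi / (lambda_Xe + sigma_Xe * phi)
Numerator = (0.056 + 0.0034) * 0.14 * 8.7165e+12 = 7.248641e+10
Denominator = 2.09e-5 + 2.6e-18 * 8.7165e+12 = 4.356290e-05
Xe_eq = 7.248641e+10 / 4.356290e-05 = 1.6639e+15 /cm^3

1.6639e+15


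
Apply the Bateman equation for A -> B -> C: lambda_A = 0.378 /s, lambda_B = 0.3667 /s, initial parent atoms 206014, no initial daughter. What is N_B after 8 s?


N_B(t) = lambda_A * N_A0 / (lambda_B - lambda_A) * [exp(-lambda_A*t) - exp(-lambda_B*t)]
exp(-0.378*8) = 0.04860640; exp(-0.3667*8) = 0.05320515
N_B = 0.378 * 206014 / (0.3667 - 0.378) * (0.04860640 - 0.05320515)
N_B = 31692

31692


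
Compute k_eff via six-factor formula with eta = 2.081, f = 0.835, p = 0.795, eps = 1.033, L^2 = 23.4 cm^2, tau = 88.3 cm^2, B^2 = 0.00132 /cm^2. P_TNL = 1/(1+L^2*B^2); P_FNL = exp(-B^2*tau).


k_inf = eta*f*p*eps = 2.081*0.835*0.795*1.033 = 1.427007
P_TNL = 1/(1 + L^2*B^2) = 1/(1 + 23.4*0.00132) = 0.9700375
P_FNL = exp(-B^2*tau) = exp(-0.00132*88.3) = 0.8899803
k_eff = k_inf * P_TNL * P_FNL = 1.427007 * 0.9700375 * 0.8899803
k_eff = 1.2320

1.2320


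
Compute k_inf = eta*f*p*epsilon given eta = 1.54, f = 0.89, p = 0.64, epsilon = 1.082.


k_inf = eta * f * p * epsilon
k_inf = 1.54 * 0.89 * 0.64 * 1.082
k_inf = 0.94911

0.94911


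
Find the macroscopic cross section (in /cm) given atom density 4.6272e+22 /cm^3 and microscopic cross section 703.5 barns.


Sigma = N * sigma_barns * 1e-24
Sigma = 4.6272e+22 * 703.5 * 1e-24
Sigma = 32.552 /cm

32.552


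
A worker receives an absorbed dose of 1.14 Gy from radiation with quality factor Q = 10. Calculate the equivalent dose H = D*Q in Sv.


H = D * Q
H = 1.14 * 10
H = 11.400 Sv

11.400


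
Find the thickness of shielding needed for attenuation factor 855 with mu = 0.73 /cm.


x = ln(factor) / mu
x = ln(855) / 0.73
x = 9.2481 cm

9.2481


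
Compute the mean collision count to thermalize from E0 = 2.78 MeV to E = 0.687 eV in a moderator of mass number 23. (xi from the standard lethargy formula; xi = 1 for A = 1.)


xi = 1 + (A-1)^2/(2A)*ln((A-1)/(A+1)) = 0.08448899 (for A = 23)
n = ln(E0/E) / xi
n = ln(2.78e6 / 0.687) / 0.08448899
n = ln(4.046579e+06) / 0.08448899 = 180.06

180.06


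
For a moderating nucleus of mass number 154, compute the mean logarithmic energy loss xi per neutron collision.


xi = 1 + (A-1)^2/(2A) * ln((A-1)/(A+1))
xi = 1 + (154-1)^2/(2*154) * ln((154-1)/(154 +1))
xi = 0.012931

0.012931


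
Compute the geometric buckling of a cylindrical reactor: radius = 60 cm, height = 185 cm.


B^2 = (2.405/R)^2 + (pi/H)^2
B^2 = (2.405/60)^2 + (pi/185)^2
B^2 = 0.0018950 /cm^2

0.0018950


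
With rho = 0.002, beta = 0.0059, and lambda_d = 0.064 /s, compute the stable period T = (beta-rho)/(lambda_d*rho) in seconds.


T = (beta - rho) / (lambda_d * rho)
T = (0.0059 - 0.002) / (0.064 * 0.002)
T = 30.469 s

30.469


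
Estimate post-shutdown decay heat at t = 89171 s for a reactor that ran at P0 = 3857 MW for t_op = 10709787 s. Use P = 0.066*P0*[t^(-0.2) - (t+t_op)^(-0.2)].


P/P0 = 0.066 * [t^(-0.2) - (t + t_op)^(-0.2)]
P/P0 = 0.066 * [89171^(-0.2) - (89171 + 10709787)^(-0.2)]
P/P0 = 0.066 * [0.1023188 - 0.03920339] = 0.004165617
P = 3857 * 0.004165617 = 16.067 MW

16.067


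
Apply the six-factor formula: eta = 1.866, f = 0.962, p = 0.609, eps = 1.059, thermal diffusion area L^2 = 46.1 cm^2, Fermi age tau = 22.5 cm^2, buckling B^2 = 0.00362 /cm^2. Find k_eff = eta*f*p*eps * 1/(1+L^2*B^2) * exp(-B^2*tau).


k_inf = eta*f*p*eps = 1.866*0.962*0.609*1.059 = 1.157710
P_TNL = 1/(1 + L^2*B^2) = 1/(1 + 46.1*0.00362) = 0.8569847
P_FNL = exp(-B^2*tau) = exp(-0.00362*22.5) = 0.9217788
k_eff = k_inf * P_TNL * P_FNL = 1.157710 * 0.8569847 * 0.9217788
k_eff = 0.91453

0.91453


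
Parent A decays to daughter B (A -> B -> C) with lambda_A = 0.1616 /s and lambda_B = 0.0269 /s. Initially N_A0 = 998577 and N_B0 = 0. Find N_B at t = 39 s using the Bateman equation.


N_B(t) = lambda_A * N_A0 / (lambda_B - lambda_A) * [exp(-lambda_A*t) - exp(-lambda_B*t)]
exp(-0.1616*39) = 0.001831903; exp(-0.0269*39) = 0.3502528
N_B = 0.1616 * 998577 / (0.0269 - 0.1616) * (0.001831903 - 0.3502528)
N_B = 417407

417407


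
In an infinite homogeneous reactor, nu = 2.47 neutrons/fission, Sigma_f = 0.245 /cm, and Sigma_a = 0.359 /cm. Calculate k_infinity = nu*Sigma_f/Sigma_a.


k_inf = nu * Sigma_f / Sigma_a
k_inf = 2.47 * 0.245 / 0.359
k_inf = 1.6857

1.6857


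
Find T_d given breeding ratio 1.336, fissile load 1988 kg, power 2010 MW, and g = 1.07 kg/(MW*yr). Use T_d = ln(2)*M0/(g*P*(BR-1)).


Breeding gain G = BR - 1 = 1.336 - 1 = 0.336
Fissile production rate = g * P * G = 1.07 * 2010 * 0.336 = 722.6352 kg/yr
T_d = ln(2) * M0 / (g * P * G)
T_d = ln(2) * 1988 / 722.6352 = 1.9069 yr

1.9069


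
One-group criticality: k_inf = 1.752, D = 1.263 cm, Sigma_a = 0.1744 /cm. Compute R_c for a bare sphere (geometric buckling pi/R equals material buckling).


L^2 = D / Sigma_a = 1.263 / 0.1744 = 7.241972 cm^2
B_m^2 = (k_inf - 1) / L^2 = (1.752 - 1) / 7.241972 = 0.1038391 /cm^2
For a bare sphere: B_g = pi/R, so R_c = pi / sqrt(B_m^2)
R_c = pi / sqrt(0.1038391) = 9.7492 cm

9.7492


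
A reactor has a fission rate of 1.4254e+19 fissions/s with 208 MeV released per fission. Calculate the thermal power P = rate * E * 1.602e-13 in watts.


P = fission_rate * E_MeV * 1.602e-13
P = 1.4254e+19 * 208 * 1.602e-13
P = 4.7497e+08 W

4.7497e+08


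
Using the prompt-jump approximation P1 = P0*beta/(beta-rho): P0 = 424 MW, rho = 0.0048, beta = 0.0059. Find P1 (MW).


P1/P0 = beta / (beta - rho)
P1/P0 = 0.0059 / (0.0059 - 0.0048) = 5.363636
P1 = 424 * 5.363636 = 2274.2 MW

2274.2


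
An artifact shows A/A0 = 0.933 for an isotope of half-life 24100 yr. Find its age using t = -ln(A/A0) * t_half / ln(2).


lambda = ln(2) / t_half = ln(2) / 24100 = 2.876129e-05 /yr
t = -ln(A/A0) / lambda
t = -ln(0.933) / 2.876129e-05
t = 2411.2 yr

2411.2


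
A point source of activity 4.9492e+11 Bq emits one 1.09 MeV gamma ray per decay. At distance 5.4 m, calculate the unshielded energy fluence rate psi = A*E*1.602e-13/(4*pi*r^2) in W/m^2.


psi = A * E * 1.602e-13 / (4*pi*r^2)
psi = 4.9492e+11 * 1.09 * 1.602e-13 / (4*pi*5.4^2)
psi = 2.3584e-04 W/m^2

2.3584e-04


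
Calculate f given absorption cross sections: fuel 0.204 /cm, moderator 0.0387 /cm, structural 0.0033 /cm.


f = Sigma_a_fuel / (Sigma_a_fuel + Sigma_a_mod + Sigma_a_other)
f = 0.204 / (0.204 + 0.0387 + 0.0033)
f = 0.82927

0.82927


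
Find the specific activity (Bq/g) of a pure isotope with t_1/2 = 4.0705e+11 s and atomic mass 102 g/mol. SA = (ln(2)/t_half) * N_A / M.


lambda = ln(2) / t_half = ln(2) / 4.0705e+11 = 1.702855e-12 /s
SA = lambda * N_A / M
SA = 1.702855e-12 * 6.022e23 / 102
SA = 1.0054e+10 Bq/g

1.0054e+10


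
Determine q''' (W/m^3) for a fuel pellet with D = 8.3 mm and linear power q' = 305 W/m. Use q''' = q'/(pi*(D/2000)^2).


r = D / 2 / 1000 = 8.3 / 2 / 1000 = 0.00415 m
q''' = q' / (pi * r^2)
q''' = 305 / (pi * 0.00415^2)
q''' = 5.6371e+06 W/m^3

5.6371e+06


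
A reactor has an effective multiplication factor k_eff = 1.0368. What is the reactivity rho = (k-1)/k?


rho = (k_eff - 1) / k_eff
rho = (1.0368 - 1) / 1.0368
rho = 0.035494

0.035494


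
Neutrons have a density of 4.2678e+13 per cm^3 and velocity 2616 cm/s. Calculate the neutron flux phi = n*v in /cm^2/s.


phi = n * v
phi = 4.2678e+13 * 2616
phi = 1.1165e+17 /cm^2/s

1.1165e+17


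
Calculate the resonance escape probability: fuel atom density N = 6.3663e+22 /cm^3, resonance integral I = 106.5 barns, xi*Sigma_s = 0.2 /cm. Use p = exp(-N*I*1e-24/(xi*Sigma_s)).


p = exp(-N * I * 1e-24 / (xi*Sigma_s))
p = exp(-6.3663e+22 * 106.5 * 1e-24 / 0.2)
p = 1.8931e-15

1.8931e-15


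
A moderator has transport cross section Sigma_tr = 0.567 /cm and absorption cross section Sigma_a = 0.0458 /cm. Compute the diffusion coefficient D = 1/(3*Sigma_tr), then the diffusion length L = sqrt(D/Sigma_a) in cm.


D = 1 / (3 * Sigma_tr) = 1 / (3 * 0.567) = 0.5878895 cm
L = sqrt(D / Sigma_a)
L = sqrt(0.5878895 / 0.0458)
L = 3.5827 cm

3.5827


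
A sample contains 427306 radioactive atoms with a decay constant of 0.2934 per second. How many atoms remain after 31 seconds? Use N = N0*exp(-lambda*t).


N = N0 * exp(-lambda * t)
N = 427306 * exp(-0.2934 * 31)
N = 47.935

47.935


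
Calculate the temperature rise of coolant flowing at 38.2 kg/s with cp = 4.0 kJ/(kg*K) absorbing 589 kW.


dT = Q / (m_dot * cp)
dT = 589 / (38.2 * 4.0)
dT = 3.8547 C

3.8547


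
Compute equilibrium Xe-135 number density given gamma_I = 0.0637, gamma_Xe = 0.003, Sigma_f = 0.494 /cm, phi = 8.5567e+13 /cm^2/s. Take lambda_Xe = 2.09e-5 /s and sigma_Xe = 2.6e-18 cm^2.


Xe_eq = (gamma_I + gamma_Xe) * Sigma_f * phi / (lambda_Xe + sigma_Xe * phi)
Numerator = (0.0637 + 0.003) * 0.494 * 8.5567e+13 = 2.819416e+12
Denominator = 2.09e-5 + 2.6e-18 * 8.5567e+13 = 2.433742e-04
Xe_eq = 2.819416e+12 / 2.433742e-04 = 1.1585e+16 /cm^3

1.1585e+16


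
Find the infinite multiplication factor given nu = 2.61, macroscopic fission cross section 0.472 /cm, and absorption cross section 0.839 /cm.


k_inf = nu * Sigma_f / Sigma_a
k_inf = 2.61 * 0.472 / 0.839
k_inf = 1.4683

1.4683


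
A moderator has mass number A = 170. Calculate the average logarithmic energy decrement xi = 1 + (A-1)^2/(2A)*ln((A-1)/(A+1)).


xi = 1 + (A-1)^2/(2A) * ln((A-1)/(A+1))
xi = 1 + (170-1)^2/(2*170) * ln((170-1)/(170 +1))
xi = 0.011719

0.011719


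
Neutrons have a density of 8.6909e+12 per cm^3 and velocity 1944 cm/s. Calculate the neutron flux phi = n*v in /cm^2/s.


phi = n * v
phi = 8.6909e+12 * 1944
phi = 1.6895e+16 /cm^2/s

1.6895e+16


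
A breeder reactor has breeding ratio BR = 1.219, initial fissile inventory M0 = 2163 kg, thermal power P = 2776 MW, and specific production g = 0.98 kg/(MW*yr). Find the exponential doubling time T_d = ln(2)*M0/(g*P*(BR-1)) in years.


Breeding gain G = BR - 1 = 1.219 - 1 = 0.219
Fissile production rate = g * P * G = 0.98 * 2776 * 0.219 = 595.78512 kg/yr
T_d = ln(2) * M0 / (g * P * G)
T_d = ln(2) * 2163 / 595.78512 = 2.5165 yr

2.5165


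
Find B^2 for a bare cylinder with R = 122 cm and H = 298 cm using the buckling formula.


B^2 = (2.405/R)^2 + (pi/H)^2
B^2 = (2.405/122)^2 + (pi/298)^2
B^2 = 4.9975e-04 /cm^2

4.9975e-04


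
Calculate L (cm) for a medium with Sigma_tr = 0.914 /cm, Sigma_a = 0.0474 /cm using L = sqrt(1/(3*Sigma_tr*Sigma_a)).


D = 1 / (3 * Sigma_tr) = 1 / (3 * 0.914) = 0.3646973 cm
L = sqrt(D / Sigma_a)
L = sqrt(0.3646973 / 0.0474)
L = 2.7738 cm

2.7738


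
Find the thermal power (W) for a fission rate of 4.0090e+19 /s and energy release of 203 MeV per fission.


P = fission_rate * E_MeV * 1.602e-13
P = 4.0090e+19 * 203 * 1.602e-13
P = 1.3038e+09 W

1.3038e+09


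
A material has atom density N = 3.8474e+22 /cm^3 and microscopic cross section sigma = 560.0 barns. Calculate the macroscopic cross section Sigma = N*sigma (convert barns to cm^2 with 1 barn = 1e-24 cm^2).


Sigma = N * sigma_barns * 1e-24
Sigma = 3.8474e+22 * 560.0 * 1e-24
Sigma = 21.545 /cm

21.545


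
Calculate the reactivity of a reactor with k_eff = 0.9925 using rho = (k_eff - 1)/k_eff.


rho = (k_eff - 1) / k_eff
rho = (0.9925 - 1) / 0.9925
rho = -0.0075567

-0.0075567


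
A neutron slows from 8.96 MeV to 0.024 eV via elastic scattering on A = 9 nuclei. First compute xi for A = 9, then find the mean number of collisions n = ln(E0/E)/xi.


xi = 1 + (A-1)^2/(2A)*ln((A-1)/(A+1)) = 0.2066007 (for A = 9)
n = ln(E0/E) / xi
n = ln(8.96e6 / 0.024) / 0.2066007
n = ln(3.733333e+08) / 0.2066007 = 95.537

95.537


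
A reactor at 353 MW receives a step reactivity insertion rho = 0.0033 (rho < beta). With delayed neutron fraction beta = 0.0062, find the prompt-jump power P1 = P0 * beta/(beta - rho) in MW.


P1/P0 = beta / (beta - rho)
P1/P0 = 0.0062 / (0.0062 - 0.0033) = 2.137931
P1 = 353 * 2.137931 = 754.69 MW

754.69


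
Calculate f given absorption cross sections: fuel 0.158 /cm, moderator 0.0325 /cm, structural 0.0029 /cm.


f = Sigma_a_fuel / (Sigma_a_fuel + Sigma_a_mod + Sigma_a_other)
f = 0.158 / (0.158 + 0.0325 + 0.0029)
f = 0.81696

0.81696


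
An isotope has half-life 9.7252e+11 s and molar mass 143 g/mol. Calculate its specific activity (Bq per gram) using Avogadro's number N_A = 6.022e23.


lambda = ln(2) / t_half = ln(2) / 9.7252e+11 = 7.127331e-13 /s
SA = lambda * N_A / M
SA = 7.127331e-13 * 6.022e23 / 143
SA = 3.0015e+09 Bq/g

3.0015e+09


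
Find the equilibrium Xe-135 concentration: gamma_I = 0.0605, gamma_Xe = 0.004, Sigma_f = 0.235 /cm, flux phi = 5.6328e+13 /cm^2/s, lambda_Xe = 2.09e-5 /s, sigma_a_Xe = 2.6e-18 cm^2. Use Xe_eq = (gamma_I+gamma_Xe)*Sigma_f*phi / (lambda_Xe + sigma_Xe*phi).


Xe_eq = (gamma_I + gamma_Xe) * Sigma_f * phi / (lambda_Xe + sigma_Xe * phi)
Numerator = (0.0605 + 0.004) * 0.235 * 5.6328e+13 = 8.537917e+11
Denominator = 2.09e-5 + 2.6e-18 * 5.6328e+13 = 1.673528e-04
Xe_eq = 8.537917e+11 / 1.673528e-04 = 5.1017e+15 /cm^3

5.1017e+15


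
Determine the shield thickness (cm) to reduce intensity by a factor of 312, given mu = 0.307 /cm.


x = ln(factor) / mu
x = ln(312) / 0.307
x = 18.707 cm

18.707


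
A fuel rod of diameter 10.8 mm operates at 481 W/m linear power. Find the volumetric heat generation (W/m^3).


r = D / 2 / 1000 = 10.8 / 2 / 1000 = 0.0054 m
q''' = q' / (pi * r^2)
q''' = 481 / (pi * 0.0054^2)
q''' = 5.2506e+06 W/m^3

5.2506e+06


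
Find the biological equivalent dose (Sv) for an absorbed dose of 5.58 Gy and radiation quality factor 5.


H = D * Q
H = 5.58 * 5
H = 27.900 Sv

27.900


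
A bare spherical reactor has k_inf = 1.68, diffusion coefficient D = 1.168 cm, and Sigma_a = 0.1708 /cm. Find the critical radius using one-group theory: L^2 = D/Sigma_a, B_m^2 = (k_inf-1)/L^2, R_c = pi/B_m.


L^2 = D / Sigma_a = 1.168 / 0.1708 = 6.838407 cm^2
B_m^2 = (k_inf - 1) / L^2 = (1.68 - 1) / 6.838407 = 0.09943836 /cm^2
For a bare sphere: B_g = pi/R, so R_c = pi / sqrt(B_m^2)
R_c = pi / sqrt(0.09943836) = 9.9626 cm

9.9626


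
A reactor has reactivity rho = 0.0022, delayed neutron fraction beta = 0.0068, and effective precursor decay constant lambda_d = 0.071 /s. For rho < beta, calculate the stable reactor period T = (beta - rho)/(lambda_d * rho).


T = (beta - rho) / (lambda_d * rho)
T = (0.0068 - 0.0022) / (0.071 * 0.0022)
T = 29.449 s

29.449


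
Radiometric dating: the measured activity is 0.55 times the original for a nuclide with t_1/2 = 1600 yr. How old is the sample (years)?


lambda = ln(2) / t_half = ln(2) / 1600 = 4.332170e-04 /yr
t = -ln(A/A0) / lambda
t = -ln(0.55) / 4.332170e-04
t = 1380.0 yr

1380.0


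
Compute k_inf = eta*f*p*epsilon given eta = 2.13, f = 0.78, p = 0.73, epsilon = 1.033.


k_inf = eta * f * p * epsilon
k_inf = 2.13 * 0.78 * 0.73 * 1.033
k_inf = 1.2528

1.2528


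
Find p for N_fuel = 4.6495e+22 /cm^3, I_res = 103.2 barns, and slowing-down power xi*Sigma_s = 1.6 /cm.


p = exp(-N * I * 1e-24 / (xi*Sigma_s))
p = exp(-4.6495e+22 * 103.2 * 1e-24 / 1.6)
p = 0.049840

0.049840


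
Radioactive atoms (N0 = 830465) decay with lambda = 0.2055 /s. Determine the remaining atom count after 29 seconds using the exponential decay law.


N = N0 * exp(-lambda * t)
N = 830465 * exp(-0.2055 * 29)
N = 2143.6

2143.6


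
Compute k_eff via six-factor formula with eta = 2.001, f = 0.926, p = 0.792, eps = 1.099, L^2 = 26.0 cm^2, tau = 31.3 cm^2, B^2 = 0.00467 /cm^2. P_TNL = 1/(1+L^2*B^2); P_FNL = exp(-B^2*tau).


k_inf = eta*f*p*eps = 2.001*0.926*0.792*1.099 = 1.612802
P_TNL = 1/(1 + L^2*B^2) = 1/(1 + 26.0*0.00467) = 0.8917266
P_FNL = exp(-B^2*tau) = exp(-0.00467*31.3) = 0.8640099
k_eff = k_inf * P_TNL * P_FNL = 1.612802 * 0.8917266 * 0.8640099
k_eff = 1.2426

1.2426


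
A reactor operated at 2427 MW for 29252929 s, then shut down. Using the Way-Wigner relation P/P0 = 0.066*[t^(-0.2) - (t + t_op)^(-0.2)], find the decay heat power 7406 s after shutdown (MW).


P/P0 = 0.066 * [t^(-0.2) - (t + t_op)^(-0.2)]
P/P0 = 0.066 * [7406^(-0.2) - (7406 + 29252929)^(-0.2)]
P/P0 = 0.066 * [0.1682997 - 0.03211768] = 0.008988013
P = 2427 * 0.008988013 = 21.814 MW

21.814


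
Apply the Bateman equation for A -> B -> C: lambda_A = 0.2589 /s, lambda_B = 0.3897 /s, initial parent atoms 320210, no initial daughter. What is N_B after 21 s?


N_B(t) = lambda_A * N_A0 / (lambda_B - lambda_A) * [exp(-lambda_A*t) - exp(-lambda_B*t)]
exp(-0.2589*21) = 0.004352957; exp(-0.3897*21) = 2.791671e-04
N_B = 0.2589 * 320210 / (0.3897 - 0.2589) * (0.004352957 - 2.791671e-04)
N_B = 2582.0

2582.0


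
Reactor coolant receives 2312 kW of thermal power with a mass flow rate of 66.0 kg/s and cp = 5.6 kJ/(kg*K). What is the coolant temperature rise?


dT = Q / (m_dot * cp)
dT = 2312 / (66.0 * 5.6)
dT = 6.2554 C

6.2554


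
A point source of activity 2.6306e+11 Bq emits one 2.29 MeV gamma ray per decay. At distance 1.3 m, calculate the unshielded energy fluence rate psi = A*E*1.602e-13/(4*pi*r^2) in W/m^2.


psi = A * E * 1.602e-13 / (4*pi*r^2)
psi = 2.6306e+11 * 2.29 * 1.602e-13 / (4*pi*1.3^2)
psi = 0.0045442 W/m^2

0.0045442


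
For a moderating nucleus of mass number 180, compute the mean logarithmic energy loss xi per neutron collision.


xi = 1 + (A-1)^2/(2A) * ln((A-1)/(A+1))
xi = 1 + (180-1)^2/(2*180) * ln((180-1)/(180 +1))
xi = 0.011070

0.011070


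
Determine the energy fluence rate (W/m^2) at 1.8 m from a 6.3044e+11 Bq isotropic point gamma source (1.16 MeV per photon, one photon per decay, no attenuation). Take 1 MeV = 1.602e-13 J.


psi = A * E * 1.602e-13 / (4*pi*r^2)
psi = 6.3044e+11 * 1.16 * 1.602e-13 / (4*pi*1.8^2)
psi = 0.0028775 W/m^2

0.0028775


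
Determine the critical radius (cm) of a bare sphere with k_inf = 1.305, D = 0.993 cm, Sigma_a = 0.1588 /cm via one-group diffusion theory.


L^2 = D / Sigma_a = 0.993 / 0.1588 = 6.253149 cm^2
B_m^2 = (k_inf - 1) / L^2 = (1.305 - 1) / 6.253149 = 0.04877542 /cm^2
For a bare sphere: B_g = pi/R, so R_c = pi / sqrt(B_m^2)
R_c = pi / sqrt(0.04877542) = 14.225 cm

14.225


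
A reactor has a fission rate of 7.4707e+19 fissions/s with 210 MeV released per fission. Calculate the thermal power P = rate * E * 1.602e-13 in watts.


P = fission_rate * E_MeV * 1.602e-13
P = 7.4707e+19 * 210 * 1.602e-13
P = 2.5133e+09 W

2.5133e+09


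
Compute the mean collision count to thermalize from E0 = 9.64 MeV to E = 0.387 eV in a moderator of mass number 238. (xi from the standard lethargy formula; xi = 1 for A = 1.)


xi = 1 + (A-1)^2/(2A)*ln((A-1)/(A+1)) = 0.008379872 (for A = 238)
n = ln(E0/E) / xi
n = ln(9.64e6 / 0.387) / 0.008379872
n = ln(2.490956e+07) / 0.008379872 = 2032.3

2032.3


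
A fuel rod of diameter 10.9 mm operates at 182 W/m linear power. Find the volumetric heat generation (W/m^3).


r = D / 2 / 1000 = 10.9 / 2 / 1000 = 0.00545 m
q''' = q' / (pi * r^2)
q''' = 182 / (pi * 0.00545^2)
q''' = 1.9504e+06 W/m^3

1.9504e+06


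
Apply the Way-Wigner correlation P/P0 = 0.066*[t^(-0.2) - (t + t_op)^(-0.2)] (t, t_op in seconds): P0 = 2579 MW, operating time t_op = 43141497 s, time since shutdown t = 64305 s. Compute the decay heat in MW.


P/P0 = 0.066 * [t^(-0.2) - (t + t_op)^(-0.2)]
P/P0 = 0.066 * [64305^(-0.2) - (64305 + 43141497)^(-0.2)]
P/P0 = 0.066 * [0.1092323 - 0.02970924] = 0.005248522
P = 2579 * 0.005248522 = 13.536 MW

13.536


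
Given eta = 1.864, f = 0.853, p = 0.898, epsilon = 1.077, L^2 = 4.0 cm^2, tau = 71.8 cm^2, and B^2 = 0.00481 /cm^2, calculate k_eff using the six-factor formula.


k_inf = eta*f*p*eps = 1.864*0.853*0.898*1.077 = 1.537754
P_TNL = 1/(1 + L^2*B^2) = 1/(1 + 4.0*0.00481) = 0.9811232
P_FNL = exp(-B^2*tau) = exp(-0.00481*71.8) = 0.7079669
k_eff = k_inf * P_TNL * P_FNL = 1.537754 * 0.9811232 * 0.7079669
k_eff = 1.0681

1.0681


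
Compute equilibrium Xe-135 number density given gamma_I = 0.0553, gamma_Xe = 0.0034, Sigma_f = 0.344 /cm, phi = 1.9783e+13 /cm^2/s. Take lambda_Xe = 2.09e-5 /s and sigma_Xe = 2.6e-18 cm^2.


Xe_eq = (gamma_I + gamma_Xe) * Sigma_f * phi / (lambda_Xe + sigma_Xe * phi)
Numerator = (0.0553 + 0.0034) * 0.344 * 1.9783e+13 = 3.994742e+11
Denominator = 2.09e-5 + 2.6e-18 * 1.9783e+13 = 7.233580e-05
Xe_eq = 3.994742e+11 / 7.233580e-05 = 5.5225e+15 /cm^3

5.5225e+15


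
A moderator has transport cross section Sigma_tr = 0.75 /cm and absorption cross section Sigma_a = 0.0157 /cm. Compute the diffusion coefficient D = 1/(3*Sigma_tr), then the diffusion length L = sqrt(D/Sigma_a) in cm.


D = 1 / (3 * Sigma_tr) = 1 / (3 * 0.75) = 0.4444444 cm
L = sqrt(D / Sigma_a)
L = sqrt(0.4444444 / 0.0157)
L = 5.3206 cm

5.3206


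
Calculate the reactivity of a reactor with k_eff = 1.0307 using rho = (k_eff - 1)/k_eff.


rho = (k_eff - 1) / k_eff
rho = (1.0307 - 1) / 1.0307
rho = 0.029786

0.029786


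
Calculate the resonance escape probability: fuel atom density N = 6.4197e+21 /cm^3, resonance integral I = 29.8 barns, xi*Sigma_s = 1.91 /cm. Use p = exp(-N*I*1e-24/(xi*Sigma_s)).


p = exp(-N * I * 1e-24 / (xi*Sigma_s))
p = exp(-6.4197e+21 * 29.8 * 1e-24 / 1.91)
p = 0.90469

0.90469


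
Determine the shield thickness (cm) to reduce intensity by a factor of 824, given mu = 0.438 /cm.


x = ln(factor) / mu
x = ln(824) / 0.438
x = 15.329 cm

15.329


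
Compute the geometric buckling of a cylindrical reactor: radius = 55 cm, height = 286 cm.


B^2 = (2.405/R)^2 + (pi/H)^2
B^2 = (2.405/55)^2 + (pi/286)^2
B^2 = 0.0020327 /cm^2

0.0020327


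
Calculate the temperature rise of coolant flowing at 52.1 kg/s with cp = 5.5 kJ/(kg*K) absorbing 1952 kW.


dT = Q / (m_dot * cp)
dT = 1952 / (52.1 * 5.5)
dT = 6.8121 C

6.8121


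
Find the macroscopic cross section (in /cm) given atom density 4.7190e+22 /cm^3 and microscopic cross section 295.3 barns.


Sigma = N * sigma_barns * 1e-24
Sigma = 4.7190e+22 * 295.3 * 1e-24
Sigma = 13.935 /cm

13.935


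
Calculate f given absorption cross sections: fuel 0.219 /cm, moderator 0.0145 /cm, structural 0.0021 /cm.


f = Sigma_a_fuel / (Sigma_a_fuel + Sigma_a_mod + Sigma_a_other)
f = 0.219 / (0.219 + 0.0145 + 0.0021)
f = 0.92954

0.92954


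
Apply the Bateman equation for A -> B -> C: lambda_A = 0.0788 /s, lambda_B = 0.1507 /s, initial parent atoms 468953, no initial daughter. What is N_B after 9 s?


N_B(t) = lambda_A * N_A0 / (lambda_B - lambda_A) * [exp(-lambda_A*t) - exp(-lambda_B*t)]
exp(-0.0788*9) = 0.4920377; exp(-0.1507*9) = 0.2576122
N_B = 0.0788 * 468953 / (0.1507 - 0.0788) * (0.4920377 - 0.2576122)
N_B = 120485

120485


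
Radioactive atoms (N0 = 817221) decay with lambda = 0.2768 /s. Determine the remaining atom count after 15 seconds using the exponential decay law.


N = N0 * exp(-lambda * t)
N = 817221 * exp(-0.2768 * 15)
N = 12857

12857


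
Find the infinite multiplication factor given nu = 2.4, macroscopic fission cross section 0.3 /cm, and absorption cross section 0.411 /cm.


k_inf = nu * Sigma_f / Sigma_a
k_inf = 2.4 * 0.3 / 0.411
k_inf = 1.7518

1.7518


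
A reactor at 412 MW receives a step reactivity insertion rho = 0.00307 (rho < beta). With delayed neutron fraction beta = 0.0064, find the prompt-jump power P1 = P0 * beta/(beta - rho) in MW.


P1/P0 = beta / (beta - rho)
P1/P0 = 0.0064 / (0.0064 - 0.00307) = 1.921922
P1 = 412 * 1.921922 = 791.83 MW

791.83


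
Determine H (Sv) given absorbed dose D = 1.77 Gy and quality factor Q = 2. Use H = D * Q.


H = D * Q
H = 1.77 * 2
H = 3.5400 Sv

3.5400


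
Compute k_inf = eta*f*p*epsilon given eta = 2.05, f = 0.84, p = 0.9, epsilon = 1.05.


k_inf = eta * f * p * epsilon
k_inf = 2.05 * 0.84 * 0.9 * 1.05
k_inf = 1.6273

1.6273


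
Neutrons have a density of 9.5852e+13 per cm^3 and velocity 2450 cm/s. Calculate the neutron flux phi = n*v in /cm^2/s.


phi = n * v
phi = 9.5852e+13 * 2450
phi = 2.3484e+17 /cm^2/s

2.3484e+17


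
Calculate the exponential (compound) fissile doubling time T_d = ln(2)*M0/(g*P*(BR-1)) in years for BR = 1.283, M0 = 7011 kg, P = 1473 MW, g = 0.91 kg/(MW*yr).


Breeding gain G = BR - 1 = 1.283 - 1 = 0.283
Fissile production rate = g * P * G = 0.91 * 1473 * 0.283 = 379.34169 kg/yr
T_d = ln(2) * M0 / (g * P * G)
T_d = ln(2) * 7011 / 379.34169 = 12.811 yr

12.811


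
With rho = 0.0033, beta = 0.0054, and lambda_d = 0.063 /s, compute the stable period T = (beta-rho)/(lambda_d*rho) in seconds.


T = (beta - rho) / (lambda_d * rho)
T = (0.0054 - 0.0033) / (0.063 * 0.0033)
T = 10.101 s

10.101


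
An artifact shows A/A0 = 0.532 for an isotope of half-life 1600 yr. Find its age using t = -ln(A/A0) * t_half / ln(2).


lambda = ln(2) / t_half = ln(2) / 1600 = 4.332170e-04 /yr
t = -ln(A/A0) / lambda
t = -ln(0.532) / 4.332170e-04
t = 1456.8 yr

1456.8
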